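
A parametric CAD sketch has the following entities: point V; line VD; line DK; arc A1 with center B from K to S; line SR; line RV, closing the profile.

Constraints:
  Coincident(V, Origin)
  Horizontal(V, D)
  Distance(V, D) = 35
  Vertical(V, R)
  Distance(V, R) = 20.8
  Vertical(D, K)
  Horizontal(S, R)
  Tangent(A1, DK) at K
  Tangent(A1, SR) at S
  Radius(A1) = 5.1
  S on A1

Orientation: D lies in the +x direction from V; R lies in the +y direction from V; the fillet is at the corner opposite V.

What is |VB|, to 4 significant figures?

33.77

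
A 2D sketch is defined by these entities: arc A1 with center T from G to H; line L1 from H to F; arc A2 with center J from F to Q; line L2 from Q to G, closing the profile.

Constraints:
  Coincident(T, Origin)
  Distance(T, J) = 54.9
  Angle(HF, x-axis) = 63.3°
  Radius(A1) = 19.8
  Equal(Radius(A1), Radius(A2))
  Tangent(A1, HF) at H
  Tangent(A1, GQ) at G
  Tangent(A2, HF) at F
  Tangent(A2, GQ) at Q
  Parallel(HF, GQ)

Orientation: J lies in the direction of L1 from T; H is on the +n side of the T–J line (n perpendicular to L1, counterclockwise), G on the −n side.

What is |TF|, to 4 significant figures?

58.36

Tangency of A1 to both parallel lines with radius 19.8 puts H and G at T ± 19.8·n: H = (-17.69, 8.897), G = (17.69, -8.897). Equal radii place F and Q the same way about J: F = J + 19.8·n = (6.979, 57.94), Q = J − 19.8·n = (42.36, 40.15). Then |TF| = |F − T| = 58.36.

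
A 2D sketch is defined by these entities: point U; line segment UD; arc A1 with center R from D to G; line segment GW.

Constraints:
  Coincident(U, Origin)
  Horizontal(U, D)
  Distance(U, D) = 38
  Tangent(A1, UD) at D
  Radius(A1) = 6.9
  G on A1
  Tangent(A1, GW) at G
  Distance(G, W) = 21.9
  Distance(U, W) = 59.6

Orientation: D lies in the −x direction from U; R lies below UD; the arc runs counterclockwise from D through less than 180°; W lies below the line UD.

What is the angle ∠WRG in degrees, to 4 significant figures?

72.51°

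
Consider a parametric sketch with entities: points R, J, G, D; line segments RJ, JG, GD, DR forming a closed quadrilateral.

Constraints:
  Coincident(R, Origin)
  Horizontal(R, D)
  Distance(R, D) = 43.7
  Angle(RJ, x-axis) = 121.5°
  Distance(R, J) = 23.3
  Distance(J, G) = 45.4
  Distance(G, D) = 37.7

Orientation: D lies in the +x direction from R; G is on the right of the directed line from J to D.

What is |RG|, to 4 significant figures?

22.10

Checks: |JG| = 45.40 ✓; |GD| = 37.70 ✓.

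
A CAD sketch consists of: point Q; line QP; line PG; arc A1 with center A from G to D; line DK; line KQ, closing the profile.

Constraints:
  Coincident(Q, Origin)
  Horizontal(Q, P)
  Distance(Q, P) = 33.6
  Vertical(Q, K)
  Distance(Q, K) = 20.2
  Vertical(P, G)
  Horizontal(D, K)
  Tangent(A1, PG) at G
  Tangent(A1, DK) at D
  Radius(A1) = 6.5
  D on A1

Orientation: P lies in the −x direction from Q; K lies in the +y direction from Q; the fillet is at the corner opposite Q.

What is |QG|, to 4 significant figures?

36.29

The virtual corner opposite Q is at (-33.60, 20.20). The tangent condition forces AG to be normal to PG and tangency of A1 to DK means the radius AD is perpendicular to DK, with radius 6.5, so the center A sits 6.5 in from both sides at A = (-27.10, 13.70). That places the tangent points at G = (-33.60, 13.70) on PG and D = (-27.10, 20.20) on DK. Then |QG| = |G − Q| = 36.29.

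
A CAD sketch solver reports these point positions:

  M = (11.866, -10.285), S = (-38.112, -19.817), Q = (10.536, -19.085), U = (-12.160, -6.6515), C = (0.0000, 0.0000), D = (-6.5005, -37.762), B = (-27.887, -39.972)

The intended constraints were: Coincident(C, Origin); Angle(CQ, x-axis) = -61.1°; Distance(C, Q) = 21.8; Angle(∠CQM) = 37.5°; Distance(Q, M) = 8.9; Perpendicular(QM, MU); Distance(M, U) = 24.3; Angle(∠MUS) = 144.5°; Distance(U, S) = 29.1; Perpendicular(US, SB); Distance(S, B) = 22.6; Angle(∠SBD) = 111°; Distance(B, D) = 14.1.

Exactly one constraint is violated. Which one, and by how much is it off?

Distance(B, D) = 14.1 — off by 7.40.

C = (0.00, 0.00) ✓; CQ at -61.10° ✓; |CQ| = 21.80 ✓; ∠CQM = 37.50° ✓; |QM| = 8.900 ✓; ∠(QM, MU) = 89.99° ✓; |MU| = 24.30 ✓; ∠MUS = 144.5° ✓; |US| = 29.10 ✓; ∠(US, SB) = 90.00° ✓; |SB| = 22.60 ✓; ∠SBD = 111.0° ✓; |BD| = 21.50 ✗.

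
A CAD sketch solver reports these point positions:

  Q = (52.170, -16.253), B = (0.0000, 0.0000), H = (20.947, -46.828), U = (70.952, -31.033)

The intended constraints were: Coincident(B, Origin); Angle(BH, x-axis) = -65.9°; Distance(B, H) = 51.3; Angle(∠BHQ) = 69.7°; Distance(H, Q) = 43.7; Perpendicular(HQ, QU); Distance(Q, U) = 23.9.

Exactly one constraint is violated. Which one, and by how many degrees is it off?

Perpendicular(HQ, QU) — off by 7.40°.

B = (0.00, 0.00) ✓; BH at -65.90° ✓; |BH| = 51.30 ✓; ∠BHQ = 69.70° ✓; |HQ| = 43.70 ✓; ∠(HQ, QU) = 82.60° ✗; |QU| = 23.90 ✓.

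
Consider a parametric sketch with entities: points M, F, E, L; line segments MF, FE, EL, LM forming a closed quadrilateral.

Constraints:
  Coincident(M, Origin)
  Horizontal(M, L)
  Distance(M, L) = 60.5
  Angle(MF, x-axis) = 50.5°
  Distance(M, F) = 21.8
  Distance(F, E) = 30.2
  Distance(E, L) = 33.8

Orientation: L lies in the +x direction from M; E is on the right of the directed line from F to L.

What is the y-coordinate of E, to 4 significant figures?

-9.788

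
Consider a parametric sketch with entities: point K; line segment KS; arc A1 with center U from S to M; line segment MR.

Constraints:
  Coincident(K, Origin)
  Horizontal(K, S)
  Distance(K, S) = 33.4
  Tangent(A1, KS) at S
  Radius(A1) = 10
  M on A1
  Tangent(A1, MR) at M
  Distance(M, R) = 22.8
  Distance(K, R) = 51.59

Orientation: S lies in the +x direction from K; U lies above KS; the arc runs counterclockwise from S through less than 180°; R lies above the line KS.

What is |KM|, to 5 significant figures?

44.838

K is at the origin; K and S share the same y with |KS| = 33.4 and S on the +x side, so S = (33.400, 0.0000). The tangent condition forces US to be normal to KS, so U = S + (0, 10) = (33.400, 10.000). Since UM ⟂ MR (tangency), |UR| = √(10.0² + 22.8²) = 24.897 regardless of where M sits on A1. So R lies on both circle(K, 51.59) and circle(U, 24.897); the above-KS intersection is R = (38.469, 34.375). M is the foot of the tangent from R: M = (43.184, 12.068).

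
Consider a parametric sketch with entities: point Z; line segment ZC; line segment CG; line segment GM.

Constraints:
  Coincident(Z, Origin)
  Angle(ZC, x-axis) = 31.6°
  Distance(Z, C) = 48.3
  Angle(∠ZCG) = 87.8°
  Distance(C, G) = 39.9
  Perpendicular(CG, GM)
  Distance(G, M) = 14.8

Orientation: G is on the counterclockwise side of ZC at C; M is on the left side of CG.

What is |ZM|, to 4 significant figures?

50.67

Z is at the origin; ZC runs at 31.6° with length 48.3, so C = 48.3·(cos 31.6°, sin 31.6°) = (41.14, 25.31). ∠ZCG = 87.8°, so CG runs at 31.6° + (180° − 87.8°) = 123.8° from the x-axis; with |CG| = 39.9, G = C + 39.9·(cos 123.8°, sin 123.8°) = (18.94, 58.46). CG is perpendicular to GM; with |GM| = 14.8 on the left of CG, M = G + 14.8·(-0.8310, -0.5563) = (6.644, 50.23). Then |ZM| = |M − Z| = 50.67.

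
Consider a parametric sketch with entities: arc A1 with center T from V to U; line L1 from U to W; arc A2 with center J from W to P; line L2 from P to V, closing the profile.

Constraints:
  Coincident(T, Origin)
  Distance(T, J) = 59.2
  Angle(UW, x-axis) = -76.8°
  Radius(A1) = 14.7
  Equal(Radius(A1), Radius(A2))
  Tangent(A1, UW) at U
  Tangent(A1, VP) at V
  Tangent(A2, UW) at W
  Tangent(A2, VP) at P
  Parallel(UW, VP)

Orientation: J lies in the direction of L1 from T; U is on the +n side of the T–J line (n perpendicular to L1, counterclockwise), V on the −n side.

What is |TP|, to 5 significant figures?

60.998

The slot axis is L1's direction at -76.8°, so u = (cos -76.8°, sin -76.8°) = (0.22835, -0.97358) and n = (−sin -76.8°, cos -76.8°) = (0.97358, 0.22835). T is at the origin and J lies 59.2 along u from T, so J = 59.2·u = (13.518, -57.636). Tangency of A1 to both parallel lines with radius 14.7 puts U and V at T ± 14.7·n: U = (14.312, 3.3568), V = (-14.312, -3.3568). Equal radii place W and P the same way about J: W = J + 14.7·n = (27.830, -54.279), P = J − 14.7·n = (-0.79324, -60.993). Then |TP| = |P − T| = 60.998.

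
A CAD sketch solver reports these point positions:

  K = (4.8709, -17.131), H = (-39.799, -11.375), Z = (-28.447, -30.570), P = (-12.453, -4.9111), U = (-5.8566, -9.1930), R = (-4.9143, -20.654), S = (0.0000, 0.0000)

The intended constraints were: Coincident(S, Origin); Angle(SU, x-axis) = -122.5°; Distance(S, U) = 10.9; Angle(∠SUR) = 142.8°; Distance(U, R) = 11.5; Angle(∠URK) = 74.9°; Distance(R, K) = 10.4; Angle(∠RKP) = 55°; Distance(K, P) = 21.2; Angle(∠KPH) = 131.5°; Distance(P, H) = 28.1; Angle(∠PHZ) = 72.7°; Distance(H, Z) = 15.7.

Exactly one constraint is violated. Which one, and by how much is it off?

Distance(H, Z) = 15.7 — off by 6.60.

S = (0.00, 0.00) ✓; SU at -122.5° ✓; |SU| = 10.90 ✓; ∠SUR = 142.8° ✓; |UR| = 11.50 ✓; ∠URK = 74.90° ✓; |RK| = 10.40 ✓; ∠RKP = 55.00° ✓; |KP| = 21.20 ✓; ∠KPH = 131.5° ✓; |PH| = 28.10 ✓; ∠PHZ = 72.70° ✓; |HZ| = 22.30 ✗.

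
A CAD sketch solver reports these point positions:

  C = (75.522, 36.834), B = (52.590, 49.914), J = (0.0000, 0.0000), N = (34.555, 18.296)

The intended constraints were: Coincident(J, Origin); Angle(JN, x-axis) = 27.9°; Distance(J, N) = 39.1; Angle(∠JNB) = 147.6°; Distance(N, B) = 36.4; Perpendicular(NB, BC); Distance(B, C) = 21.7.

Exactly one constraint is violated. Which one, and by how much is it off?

Distance(B, C) = 21.7 — off by 4.70.

J = (0.00, 0.00) ✓; JN at 27.90° ✓; |JN| = 39.10 ✓; ∠JNB = 147.6° ✓; |NB| = 36.40 ✓; ∠(NB, BC) = 90.00° ✓; |BC| = 26.40 ✗.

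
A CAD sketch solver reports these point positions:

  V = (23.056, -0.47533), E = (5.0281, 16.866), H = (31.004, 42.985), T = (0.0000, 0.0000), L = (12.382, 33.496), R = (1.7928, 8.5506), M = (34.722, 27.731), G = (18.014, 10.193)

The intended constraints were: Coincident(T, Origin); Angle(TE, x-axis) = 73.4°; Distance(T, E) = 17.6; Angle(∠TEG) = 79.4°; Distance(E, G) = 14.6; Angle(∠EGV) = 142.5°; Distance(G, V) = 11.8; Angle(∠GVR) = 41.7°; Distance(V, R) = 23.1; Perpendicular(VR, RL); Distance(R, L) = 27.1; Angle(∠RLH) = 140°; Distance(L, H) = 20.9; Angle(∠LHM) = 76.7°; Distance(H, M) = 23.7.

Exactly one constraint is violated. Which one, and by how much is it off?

Distance(H, M) = 23.7 — off by 8.00.

T = (0.00, 0.00) ✓; TE at 73.40° ✓; |TE| = 17.60 ✓; ∠TEG = 79.40° ✓; |EG| = 14.60 ✓; ∠EGV = 142.5° ✓; |GV| = 11.80 ✓; ∠GVR = 41.70° ✓; |VR| = 23.10 ✓; ∠(VR, RL) = 90.00° ✓; |RL| = 27.10 ✓; ∠RLH = 140.0° ✓; |LH| = 20.90 ✓; ∠LHM = 76.70° ✓; |HM| = 15.70 ✗.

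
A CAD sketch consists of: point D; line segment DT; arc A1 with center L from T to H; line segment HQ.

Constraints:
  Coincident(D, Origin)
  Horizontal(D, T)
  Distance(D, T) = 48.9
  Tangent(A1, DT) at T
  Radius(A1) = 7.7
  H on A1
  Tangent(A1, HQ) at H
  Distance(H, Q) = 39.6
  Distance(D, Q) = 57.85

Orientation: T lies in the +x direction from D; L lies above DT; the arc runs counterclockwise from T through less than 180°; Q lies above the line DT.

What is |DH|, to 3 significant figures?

56.7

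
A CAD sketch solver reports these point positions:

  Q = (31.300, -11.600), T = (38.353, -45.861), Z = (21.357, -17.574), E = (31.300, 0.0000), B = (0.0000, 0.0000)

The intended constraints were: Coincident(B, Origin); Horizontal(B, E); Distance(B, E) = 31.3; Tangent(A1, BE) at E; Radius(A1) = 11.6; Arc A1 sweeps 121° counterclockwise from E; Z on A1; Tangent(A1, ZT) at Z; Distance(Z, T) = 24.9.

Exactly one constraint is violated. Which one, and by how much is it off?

Distance(Z, T) = 24.9 — off by 8.10.

B = (0.00, 0.00) ✓; B.y = 0.00, E.y = 0.00 ✓; |BE| = 31.30 ✓; ∠(QE, EB) = 90.00° ✓; |QE| = 11.60 ✓; bearing(Q→Z) − bearing(Q→E) = 121.0° ✓; |QZ| = 11.60 ✓; ∠(QZ, ZT) = 90.00° ✓; |ZT| = 33.00 ✗.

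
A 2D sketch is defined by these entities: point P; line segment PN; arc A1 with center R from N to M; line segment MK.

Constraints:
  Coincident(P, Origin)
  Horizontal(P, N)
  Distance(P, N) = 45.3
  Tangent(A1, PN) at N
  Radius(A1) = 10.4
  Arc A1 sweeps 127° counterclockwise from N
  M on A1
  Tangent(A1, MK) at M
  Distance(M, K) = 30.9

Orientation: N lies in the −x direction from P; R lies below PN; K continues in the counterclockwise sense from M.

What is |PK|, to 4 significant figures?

54.17

P is at the origin; P and N share the same y with |PN| = 45.3 and N on the −x side, so N = (-45.30, 0.000). Tangency of A1 to PN means the radius RN is perpendicular to PN, so R = N + (0, -10.4) = (-45.30, -10.40). On A1, N sits at bearing 90° from R; a 127° counterclockwise sweep puts M at bearing 217°, so M = R + 10.4·(cos 217°, sin 217°) = (-53.61, -16.66). A1 meets MK tangentially, so RM is at right angles to MK, so MK runs along (−sin 217°, cos 217°); with |MK| = 30.9, K = (-35.01, -41.34). Then |PK| = |K − P| = 54.17.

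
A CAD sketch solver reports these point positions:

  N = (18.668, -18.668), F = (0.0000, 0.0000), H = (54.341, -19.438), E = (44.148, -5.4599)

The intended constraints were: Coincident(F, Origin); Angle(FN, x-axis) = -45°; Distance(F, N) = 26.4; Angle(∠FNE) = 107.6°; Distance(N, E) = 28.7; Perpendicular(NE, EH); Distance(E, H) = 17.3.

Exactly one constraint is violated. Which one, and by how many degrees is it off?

Perpendicular(NE, EH) — off by 8.70°.

F = (0.00, 0.00) ✓; FN at -45.00° ✓; |FN| = 26.40 ✓; ∠FNE = 107.6° ✓; |NE| = 28.70 ✓; ∠(NE, EH) = 81.30° ✗; |EH| = 17.30 ✓.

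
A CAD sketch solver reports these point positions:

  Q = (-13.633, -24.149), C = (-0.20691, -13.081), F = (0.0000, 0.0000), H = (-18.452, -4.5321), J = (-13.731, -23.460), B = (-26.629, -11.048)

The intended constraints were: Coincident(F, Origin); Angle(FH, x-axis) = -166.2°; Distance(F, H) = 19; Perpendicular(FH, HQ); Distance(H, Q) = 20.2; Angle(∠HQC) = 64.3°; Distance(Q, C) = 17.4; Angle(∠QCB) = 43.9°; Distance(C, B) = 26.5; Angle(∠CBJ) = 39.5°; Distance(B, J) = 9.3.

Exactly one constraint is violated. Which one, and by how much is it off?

Distance(B, J) = 9.3 — off by 8.60.

F = (0.00, 0.00) ✓; FH at -166.2° ✓; |FH| = 19.00 ✓; ∠(FH, HQ) = 90.00° ✓; |HQ| = 20.20 ✓; ∠HQC = 64.30° ✓; |QC| = 17.40 ✓; ∠QCB = 43.90° ✓; |CB| = 26.50 ✓; ∠CBJ = 39.50° ✓; |BJ| = 17.90 ✗.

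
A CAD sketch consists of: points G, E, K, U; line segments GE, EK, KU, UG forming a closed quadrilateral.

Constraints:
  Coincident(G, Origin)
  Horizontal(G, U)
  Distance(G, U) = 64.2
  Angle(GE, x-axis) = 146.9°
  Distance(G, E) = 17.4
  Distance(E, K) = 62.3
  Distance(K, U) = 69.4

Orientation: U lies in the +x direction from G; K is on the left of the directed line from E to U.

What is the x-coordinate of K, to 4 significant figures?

25.23

Checks: |EK| = 62.30 ✓; |KU| = 69.40 ✓.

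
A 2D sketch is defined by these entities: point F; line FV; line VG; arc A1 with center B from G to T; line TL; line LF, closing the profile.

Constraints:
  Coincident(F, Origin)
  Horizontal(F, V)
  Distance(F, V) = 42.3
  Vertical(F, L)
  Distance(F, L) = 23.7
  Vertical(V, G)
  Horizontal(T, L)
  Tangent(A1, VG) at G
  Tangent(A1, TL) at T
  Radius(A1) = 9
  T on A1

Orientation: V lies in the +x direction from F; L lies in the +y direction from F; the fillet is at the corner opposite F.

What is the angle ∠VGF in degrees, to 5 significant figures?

70.837°

The virtual corner opposite F is at (42.300, 23.700). Tangency of A1 to VG means the radius BG is perpendicular to VG and tangency of A1 to TL means the radius BT is perpendicular to TL, with radius 9.0, so the center B sits 9.0 in from both sides at B = (33.300, 14.700). That places the tangent points at G = (42.300, 14.700) on VG and T = (33.300, 23.700) on TL. Then cos ∠VGF = GV·GF / (|GV||GF|), giving 70.837°.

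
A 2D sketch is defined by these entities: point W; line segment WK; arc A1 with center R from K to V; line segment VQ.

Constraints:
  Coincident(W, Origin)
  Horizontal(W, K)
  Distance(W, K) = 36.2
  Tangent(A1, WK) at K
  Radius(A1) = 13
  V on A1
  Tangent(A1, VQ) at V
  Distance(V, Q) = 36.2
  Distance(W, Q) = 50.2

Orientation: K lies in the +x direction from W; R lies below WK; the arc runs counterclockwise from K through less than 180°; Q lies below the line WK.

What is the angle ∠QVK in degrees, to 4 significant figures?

139.3°

Checks: |RV| = 13.00 ✓; ∠(RV, VQ) = 90.00° ✓; |VQ| = 36.20 ✓; |WQ| = 50.20 ✓.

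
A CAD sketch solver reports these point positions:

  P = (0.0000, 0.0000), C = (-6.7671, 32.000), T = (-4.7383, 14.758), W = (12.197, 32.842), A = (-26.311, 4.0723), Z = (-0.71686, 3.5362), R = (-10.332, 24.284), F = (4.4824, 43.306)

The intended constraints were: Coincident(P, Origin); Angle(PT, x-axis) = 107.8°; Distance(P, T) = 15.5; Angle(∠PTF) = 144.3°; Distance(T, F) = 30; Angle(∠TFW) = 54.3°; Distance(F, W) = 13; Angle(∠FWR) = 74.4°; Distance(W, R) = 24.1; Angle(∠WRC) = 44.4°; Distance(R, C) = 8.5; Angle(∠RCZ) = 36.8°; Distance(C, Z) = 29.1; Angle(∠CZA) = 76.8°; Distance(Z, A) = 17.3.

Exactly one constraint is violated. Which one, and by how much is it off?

Distance(Z, A) = 17.3 — off by 8.30.

P = (0.00, 0.00) ✓; PT at 107.8° ✓; |PT| = 15.50 ✓; ∠PTF = 144.3° ✓; |TF| = 30.00 ✓; ∠TFW = 54.30° ✓; |FW| = 13.00 ✓; ∠FWR = 74.40° ✓; |WR| = 24.10 ✓; ∠WRC = 44.40° ✓; |RC| = 8.500 ✓; ∠RCZ = 36.80° ✓; |CZ| = 29.10 ✓; ∠CZA = 76.80° ✓; |ZA| = 25.60 ✗.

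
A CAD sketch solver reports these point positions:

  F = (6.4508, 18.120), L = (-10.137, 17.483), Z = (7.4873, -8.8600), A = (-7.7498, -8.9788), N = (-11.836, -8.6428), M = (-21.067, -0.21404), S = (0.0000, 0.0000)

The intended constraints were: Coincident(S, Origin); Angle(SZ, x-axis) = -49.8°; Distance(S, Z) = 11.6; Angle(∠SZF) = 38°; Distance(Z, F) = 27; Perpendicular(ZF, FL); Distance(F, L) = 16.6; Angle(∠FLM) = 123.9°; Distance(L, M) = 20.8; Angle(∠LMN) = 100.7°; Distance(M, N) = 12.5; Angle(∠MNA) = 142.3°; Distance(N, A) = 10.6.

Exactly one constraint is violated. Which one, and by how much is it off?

Distance(N, A) = 10.6 — off by 6.50.

S = (0.00, 0.00) ✓; SZ at -49.80° ✓; |SZ| = 11.60 ✓; ∠SZF = 38.00° ✓; |ZF| = 27.00 ✓; ∠(ZF, FL) = 90.00° ✓; |FL| = 16.60 ✓; ∠FLM = 123.9° ✓; |LM| = 20.80 ✓; ∠LMN = 100.7° ✓; |MN| = 12.50 ✓; ∠MNA = 142.3° ✓; |NA| = 4.100 ✗.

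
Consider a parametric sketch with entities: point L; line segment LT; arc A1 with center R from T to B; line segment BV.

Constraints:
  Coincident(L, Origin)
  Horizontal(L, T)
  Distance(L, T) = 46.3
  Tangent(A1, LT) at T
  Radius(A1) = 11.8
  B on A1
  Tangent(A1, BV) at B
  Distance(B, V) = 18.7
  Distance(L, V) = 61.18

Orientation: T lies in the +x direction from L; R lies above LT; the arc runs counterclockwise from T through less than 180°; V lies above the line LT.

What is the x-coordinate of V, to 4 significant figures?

51.30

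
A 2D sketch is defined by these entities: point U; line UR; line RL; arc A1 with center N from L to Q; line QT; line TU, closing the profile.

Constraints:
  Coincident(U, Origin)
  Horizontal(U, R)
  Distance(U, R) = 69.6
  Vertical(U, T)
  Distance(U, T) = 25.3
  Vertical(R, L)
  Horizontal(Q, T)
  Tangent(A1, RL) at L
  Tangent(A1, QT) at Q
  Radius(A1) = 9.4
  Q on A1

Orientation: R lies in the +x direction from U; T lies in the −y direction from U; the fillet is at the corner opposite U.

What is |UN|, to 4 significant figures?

62.26

U is at the origin; U and R share the same y with |UR| = 69.6 and R on the +x side, so R = (69.60, 0.000). U and T share the same x with |UT| = 25.3 and T on the −y side, so T = (0.000, -25.30). The virtual corner opposite U is at (69.60, -25.30). Tangency of A1 to RL means the radius NL is perpendicular to RL and since A1 is tangent to QT there, NQ ⟂ QT, with radius 9.4, so the center N sits 9.4 in from both sides at N = (60.20, -15.90). Then |UN| = |N − U| = 62.26.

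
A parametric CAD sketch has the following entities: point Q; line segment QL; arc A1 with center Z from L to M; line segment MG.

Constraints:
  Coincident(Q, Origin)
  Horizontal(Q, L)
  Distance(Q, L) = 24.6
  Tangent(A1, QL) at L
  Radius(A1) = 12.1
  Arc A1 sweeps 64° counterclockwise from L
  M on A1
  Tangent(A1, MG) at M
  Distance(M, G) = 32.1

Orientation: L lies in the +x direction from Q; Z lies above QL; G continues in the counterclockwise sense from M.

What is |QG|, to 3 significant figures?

61.0

Q is at the origin; QL is horizontal with |QL| = 24.6 and L on the +x side, so L = (24.6, 0.00). Since A1 is tangent to QL there, ZL ⟂ QL, so Z = L + (0, 12.1) = (24.6, 12.1). On A1, L sits at bearing -90° from Z; a 64° counterclockwise sweep puts M at bearing -26°, so M = Z + 12.1·(cos -26°, sin -26°) = (35.5, 6.80). The tangent condition forces ZM to be normal to MG, so MG runs along (−sin -26°, cos -26°); with |MG| = 32.1, G = (49.5, 35.6). Then |QG| = |G − Q| = 61.0.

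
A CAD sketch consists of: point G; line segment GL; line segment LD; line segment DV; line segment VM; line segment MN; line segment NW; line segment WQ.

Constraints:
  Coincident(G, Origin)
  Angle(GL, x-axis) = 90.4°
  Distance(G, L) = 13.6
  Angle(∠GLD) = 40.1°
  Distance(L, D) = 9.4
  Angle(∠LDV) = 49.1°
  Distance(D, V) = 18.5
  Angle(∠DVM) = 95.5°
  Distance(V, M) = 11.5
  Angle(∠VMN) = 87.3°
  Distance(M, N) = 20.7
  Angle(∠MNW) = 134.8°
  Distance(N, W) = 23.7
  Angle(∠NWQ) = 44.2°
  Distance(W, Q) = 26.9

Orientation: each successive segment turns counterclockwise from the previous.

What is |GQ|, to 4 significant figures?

3.167

G is at the origin; GL runs at 90.4° with length 13.6, so L = (-0.09495, 13.60). ∠GLD = 40.1° gives LD at -129.7° from the x-axis; with |LD| = 9.4, D = (-6.099, 6.367). ∠LDV = 49.1° gives DV at 1.200° from the x-axis; with |DV| = 18.5, V = (12.40, 6.755). ∠DVM = 95.5° gives VM at 85.70° from the x-axis; with |VM| = 11.5, M = (13.26, 18.22). ∠VMN = 87.3° gives MN at 178.4° from the x-axis; with |MN| = 20.7, N = (-7.433, 18.80). ∠MNW = 134.8° gives NW at -136.4° from the x-axis; with |NW| = 23.7, W = (-24.60, 2.456). ∠NWQ = 44.2° gives WQ at -0.6000° from the x-axis; with |WQ| = 26.9, Q = (2.303, 2.175). Then |GQ| = |Q − G| = 3.167.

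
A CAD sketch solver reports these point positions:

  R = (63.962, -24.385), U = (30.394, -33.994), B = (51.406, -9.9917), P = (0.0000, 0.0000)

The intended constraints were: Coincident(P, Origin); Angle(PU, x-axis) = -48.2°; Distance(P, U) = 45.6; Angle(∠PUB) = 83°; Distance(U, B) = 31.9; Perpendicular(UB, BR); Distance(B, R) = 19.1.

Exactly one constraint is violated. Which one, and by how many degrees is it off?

Perpendicular(UB, BR) — off by 7.70°.

P = (0.00, 0.00) ✓; PU at -48.20° ✓; |PU| = 45.60 ✓; ∠PUB = 83.00° ✓; |UB| = 31.90 ✓; ∠(UB, BR) = 97.70° ✗; |BR| = 19.10 ✓.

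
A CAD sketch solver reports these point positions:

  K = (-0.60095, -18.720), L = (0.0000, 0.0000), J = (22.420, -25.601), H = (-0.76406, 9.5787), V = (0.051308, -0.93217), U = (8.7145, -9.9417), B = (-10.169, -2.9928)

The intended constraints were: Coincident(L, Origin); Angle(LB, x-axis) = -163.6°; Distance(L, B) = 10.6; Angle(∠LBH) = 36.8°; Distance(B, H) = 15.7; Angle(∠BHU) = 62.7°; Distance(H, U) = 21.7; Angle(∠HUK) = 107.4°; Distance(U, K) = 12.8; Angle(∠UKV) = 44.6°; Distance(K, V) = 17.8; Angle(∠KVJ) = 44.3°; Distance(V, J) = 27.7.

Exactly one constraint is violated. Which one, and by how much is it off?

Distance(V, J) = 27.7 — off by 5.60.

L = (0.00, 0.00) ✓; LB at -163.6° ✓; |LB| = 10.60 ✓; ∠LBH = 36.80° ✓; |BH| = 15.70 ✓; ∠BHU = 62.70° ✓; |HU| = 21.70 ✓; ∠HUK = 107.4° ✓; |UK| = 12.80 ✓; ∠UKV = 44.60° ✓; |KV| = 17.80 ✓; ∠KVJ = 44.30° ✓; |VJ| = 33.30 ✗.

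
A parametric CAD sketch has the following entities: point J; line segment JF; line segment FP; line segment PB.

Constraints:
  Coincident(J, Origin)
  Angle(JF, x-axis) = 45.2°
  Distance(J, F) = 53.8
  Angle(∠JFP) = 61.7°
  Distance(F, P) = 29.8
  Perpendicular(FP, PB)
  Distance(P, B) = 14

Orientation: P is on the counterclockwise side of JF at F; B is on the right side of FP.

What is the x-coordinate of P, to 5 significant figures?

9.3365

J is at the origin; JF runs at 45.2° with length 53.8, so F = 53.8·(cos 45.2°, sin 45.2°) = (37.909, 38.175). ∠JFP = 61.7°, so FP runs at 45.2° + (180° − 61.7°) = 163.50° from the x-axis; with |FP| = 29.8, P = F + 29.8·(cos 163.50°, sin 163.50°) = (9.3365, 46.639). So P.x = 9.3365.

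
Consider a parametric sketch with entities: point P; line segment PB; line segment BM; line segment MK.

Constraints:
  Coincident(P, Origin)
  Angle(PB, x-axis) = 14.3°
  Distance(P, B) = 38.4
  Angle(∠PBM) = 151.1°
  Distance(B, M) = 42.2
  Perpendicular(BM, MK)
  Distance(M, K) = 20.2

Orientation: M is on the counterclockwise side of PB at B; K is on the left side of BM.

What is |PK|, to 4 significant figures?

75.84

P is at the origin; PB runs at 14.3° with length 38.4, so B = 38.4·(cos 14.3°, sin 14.3°) = (37.21, 9.485). ∠PBM = 151.1°, so BM runs at 14.3° + (180° − 151.1°) = 43.20° from the x-axis; with |BM| = 42.2, M = B + 42.2·(cos 43.20°, sin 43.20°) = (67.97, 38.37). BM is perpendicular to MK; with |MK| = 20.2 on the left of BM, K = M + 20.2·(-0.6845, 0.7290) = (54.14, 53.10). Then |PK| = |K − P| = 75.84.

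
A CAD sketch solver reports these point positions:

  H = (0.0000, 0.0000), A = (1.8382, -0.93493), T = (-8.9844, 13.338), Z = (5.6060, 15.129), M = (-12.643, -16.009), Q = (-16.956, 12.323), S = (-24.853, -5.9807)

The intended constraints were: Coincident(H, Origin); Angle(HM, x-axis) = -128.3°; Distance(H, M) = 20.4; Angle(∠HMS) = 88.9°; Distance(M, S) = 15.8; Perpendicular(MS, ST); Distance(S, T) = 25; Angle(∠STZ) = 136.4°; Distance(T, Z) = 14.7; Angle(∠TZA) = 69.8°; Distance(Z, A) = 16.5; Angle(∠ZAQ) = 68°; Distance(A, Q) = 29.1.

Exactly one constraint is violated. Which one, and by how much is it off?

Distance(A, Q) = 29.1 — off by 6.10.

H = (0.00, 0.00) ✓; HM at -128.3° ✓; |HM| = 20.40 ✓; ∠HMS = 88.90° ✓; |MS| = 15.80 ✓; ∠(MS, ST) = 90.00° ✓; |ST| = 25.00 ✓; ∠STZ = 136.4° ✓; |TZ| = 14.70 ✓; ∠TZA = 69.80° ✓; |ZA| = 16.50 ✓; ∠ZAQ = 68.00° ✓; |AQ| = 23.00 ✗.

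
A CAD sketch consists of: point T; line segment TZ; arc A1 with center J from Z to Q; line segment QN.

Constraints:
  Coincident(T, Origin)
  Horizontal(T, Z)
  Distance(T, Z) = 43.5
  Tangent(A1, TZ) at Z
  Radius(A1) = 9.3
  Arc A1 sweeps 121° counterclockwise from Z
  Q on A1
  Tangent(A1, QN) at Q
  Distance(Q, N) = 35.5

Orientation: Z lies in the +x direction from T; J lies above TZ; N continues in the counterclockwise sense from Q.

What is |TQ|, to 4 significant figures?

53.37

T is at the origin; T and Z share the same y with |TZ| = 43.5 and Z on the +x side, so Z = (43.50, 0.000). Tangency of A1 to TZ means the radius JZ is perpendicular to TZ, so J = Z + (0, 9.3) = (43.50, 9.300). On A1, Z sits at bearing -90° from J; a 121° counterclockwise sweep puts Q at bearing 31°, so Q = J + 9.3·(cos 31°, sin 31°) = (51.47, 14.09). Then |TQ| = |Q − T| = 53.37.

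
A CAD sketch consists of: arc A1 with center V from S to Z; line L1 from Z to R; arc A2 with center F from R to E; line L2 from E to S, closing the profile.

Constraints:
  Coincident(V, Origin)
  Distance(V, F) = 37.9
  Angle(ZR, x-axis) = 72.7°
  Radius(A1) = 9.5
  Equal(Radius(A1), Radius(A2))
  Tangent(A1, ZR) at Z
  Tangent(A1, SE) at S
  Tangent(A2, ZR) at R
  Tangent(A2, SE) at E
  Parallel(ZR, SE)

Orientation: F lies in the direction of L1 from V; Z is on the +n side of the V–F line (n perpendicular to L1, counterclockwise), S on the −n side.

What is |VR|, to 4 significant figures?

39.07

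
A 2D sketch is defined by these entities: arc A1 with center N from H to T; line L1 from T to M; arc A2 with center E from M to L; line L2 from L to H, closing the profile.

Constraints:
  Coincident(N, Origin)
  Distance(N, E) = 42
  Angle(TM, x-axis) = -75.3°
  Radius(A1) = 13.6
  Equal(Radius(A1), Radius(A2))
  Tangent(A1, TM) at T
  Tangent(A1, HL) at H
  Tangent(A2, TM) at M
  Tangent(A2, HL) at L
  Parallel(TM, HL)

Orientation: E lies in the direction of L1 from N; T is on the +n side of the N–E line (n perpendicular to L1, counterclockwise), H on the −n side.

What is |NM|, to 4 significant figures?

44.15

The slot axis is L1's direction at -75.3°, so u = (cos -75.3°, sin -75.3°) = (0.2538, -0.9673) and n = (−sin -75.3°, cos -75.3°) = (0.9673, 0.2538). N is at the origin and E lies 42.0 along u from N, so E = 42.0·u = (10.66, -40.63). Tangency of A1 to both parallel lines with radius 13.6 puts T and H at N ± 13.6·n: T = (13.15, 3.451), H = (-13.15, -3.451). Equal radii place M and L the same way about E: M = E + 13.6·n = (23.81, -37.17), L = E − 13.6·n = (-2.497, -44.08). Then |NM| = |M − N| = 44.15.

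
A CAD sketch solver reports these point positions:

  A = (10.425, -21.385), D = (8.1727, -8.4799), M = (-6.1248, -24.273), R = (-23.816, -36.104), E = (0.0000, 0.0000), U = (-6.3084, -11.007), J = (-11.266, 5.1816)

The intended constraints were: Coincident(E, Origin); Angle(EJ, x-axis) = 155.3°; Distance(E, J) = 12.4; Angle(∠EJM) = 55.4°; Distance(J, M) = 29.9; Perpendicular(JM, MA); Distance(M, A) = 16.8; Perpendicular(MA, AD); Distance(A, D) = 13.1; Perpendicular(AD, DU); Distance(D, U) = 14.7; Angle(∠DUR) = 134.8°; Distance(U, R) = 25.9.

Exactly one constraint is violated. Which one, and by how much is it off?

Distance(U, R) = 25.9 — off by 4.70.

E = (0.00, 0.00) ✓; EJ at 155.3° ✓; |EJ| = 12.40 ✓; ∠EJM = 55.40° ✓; |JM| = 29.90 ✓; ∠(JM, MA) = 90.00° ✓; |MA| = 16.80 ✓; ∠(MA, AD) = 90.00° ✓; |AD| = 13.10 ✓; ∠(AD, DU) = 90.00° ✓; |DU| = 14.70 ✓; ∠DUR = 134.8° ✓; |UR| = 30.60 ✗.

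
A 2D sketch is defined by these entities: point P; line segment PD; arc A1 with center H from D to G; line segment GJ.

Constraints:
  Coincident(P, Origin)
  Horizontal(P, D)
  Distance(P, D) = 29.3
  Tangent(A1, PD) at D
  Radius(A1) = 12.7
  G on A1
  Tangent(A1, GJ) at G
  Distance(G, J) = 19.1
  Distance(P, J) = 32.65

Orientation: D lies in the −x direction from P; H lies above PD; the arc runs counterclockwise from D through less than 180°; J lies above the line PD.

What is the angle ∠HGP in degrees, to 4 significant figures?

156.3°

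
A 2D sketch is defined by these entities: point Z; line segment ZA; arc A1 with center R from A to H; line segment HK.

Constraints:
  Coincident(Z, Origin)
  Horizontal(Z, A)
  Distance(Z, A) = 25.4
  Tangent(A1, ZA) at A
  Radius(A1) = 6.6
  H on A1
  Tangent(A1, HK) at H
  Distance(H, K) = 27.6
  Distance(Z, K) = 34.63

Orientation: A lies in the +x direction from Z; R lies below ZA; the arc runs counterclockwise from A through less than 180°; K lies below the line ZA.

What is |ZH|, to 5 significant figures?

19.649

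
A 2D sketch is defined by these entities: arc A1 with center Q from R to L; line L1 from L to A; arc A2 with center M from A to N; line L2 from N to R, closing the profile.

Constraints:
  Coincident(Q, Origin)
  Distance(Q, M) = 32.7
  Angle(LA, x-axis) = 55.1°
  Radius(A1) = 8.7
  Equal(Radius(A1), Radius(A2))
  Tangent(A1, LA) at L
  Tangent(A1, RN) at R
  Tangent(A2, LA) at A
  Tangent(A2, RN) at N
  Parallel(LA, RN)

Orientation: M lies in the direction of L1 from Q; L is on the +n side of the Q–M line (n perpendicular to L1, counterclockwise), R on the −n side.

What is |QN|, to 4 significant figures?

33.84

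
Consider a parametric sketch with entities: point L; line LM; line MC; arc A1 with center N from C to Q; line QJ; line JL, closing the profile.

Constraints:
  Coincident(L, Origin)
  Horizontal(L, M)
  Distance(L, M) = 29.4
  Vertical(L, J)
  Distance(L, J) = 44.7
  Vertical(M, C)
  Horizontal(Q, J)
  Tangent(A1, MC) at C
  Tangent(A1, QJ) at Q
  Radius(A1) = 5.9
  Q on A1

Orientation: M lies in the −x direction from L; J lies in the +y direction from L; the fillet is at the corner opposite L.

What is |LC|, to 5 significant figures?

48.681

L is at the origin; L and M share the same y with |LM| = 29.4 and M on the −x side, so M = (-29.400, 0.0000). L and J share the same x with |LJ| = 44.7 and J on the +y side, so J = (0.0000, 44.700). The virtual corner opposite L is at (-29.400, 44.700). A1 meets MC tangentially, so NC is at right angles to MC and A1 meets QJ tangentially, so NQ is at right angles to QJ, with radius 5.9, so the center N sits 5.9 in from both sides at N = (-23.500, 38.800). That places the tangent points at C = (-29.400, 38.800) on MC and Q = (-23.500, 44.700) on QJ. Then |LC| = |C − L| = 48.681.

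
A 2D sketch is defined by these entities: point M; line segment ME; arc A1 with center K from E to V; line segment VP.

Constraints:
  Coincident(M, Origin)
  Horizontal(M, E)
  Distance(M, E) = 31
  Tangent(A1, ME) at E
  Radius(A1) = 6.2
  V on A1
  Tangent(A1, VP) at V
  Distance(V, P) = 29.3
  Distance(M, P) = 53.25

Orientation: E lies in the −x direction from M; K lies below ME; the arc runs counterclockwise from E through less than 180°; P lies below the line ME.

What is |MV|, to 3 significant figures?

37.6

Checks: |KV| = 6.200 ✓; ∠(KV, VP) = 90.00° ✓; |VP| = 29.30 ✓; |MP| = 53.25 ✓.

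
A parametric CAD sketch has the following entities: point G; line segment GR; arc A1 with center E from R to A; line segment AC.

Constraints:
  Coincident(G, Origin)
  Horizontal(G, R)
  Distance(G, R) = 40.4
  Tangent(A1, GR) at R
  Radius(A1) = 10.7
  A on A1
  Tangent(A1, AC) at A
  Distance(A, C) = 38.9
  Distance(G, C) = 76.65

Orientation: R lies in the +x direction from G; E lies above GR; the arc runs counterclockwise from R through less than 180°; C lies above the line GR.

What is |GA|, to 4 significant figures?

51.14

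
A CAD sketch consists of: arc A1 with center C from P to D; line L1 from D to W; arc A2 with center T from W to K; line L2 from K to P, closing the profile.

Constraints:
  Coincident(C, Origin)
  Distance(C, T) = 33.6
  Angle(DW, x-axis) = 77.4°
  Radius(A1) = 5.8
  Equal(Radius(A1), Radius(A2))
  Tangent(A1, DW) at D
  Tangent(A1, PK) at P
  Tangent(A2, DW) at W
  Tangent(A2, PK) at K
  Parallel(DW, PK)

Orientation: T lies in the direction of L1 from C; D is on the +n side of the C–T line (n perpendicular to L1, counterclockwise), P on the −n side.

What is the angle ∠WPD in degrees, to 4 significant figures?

70.95°

The slot axis is L1's direction at 77.4°, so u = (cos 77.4°, sin 77.4°) = (0.2181, 0.9759) and n = (−sin 77.4°, cos 77.4°) = (-0.9759, 0.2181). C is at the origin and T lies 33.6 along u from C, so T = 33.6·u = (7.330, 32.79). Tangency of A1 to both parallel lines with radius 5.8 puts D and P at C ± 5.8·n: D = (-5.660, 1.265), P = (5.660, -1.265). Equal radii place W and K the same way about T: W = T + 5.8·n = (1.669, 34.06), K = T − 5.8·n = (12.99, 31.53). Then cos ∠WPD = PW·PD / (|PW||PD|), giving 70.95°.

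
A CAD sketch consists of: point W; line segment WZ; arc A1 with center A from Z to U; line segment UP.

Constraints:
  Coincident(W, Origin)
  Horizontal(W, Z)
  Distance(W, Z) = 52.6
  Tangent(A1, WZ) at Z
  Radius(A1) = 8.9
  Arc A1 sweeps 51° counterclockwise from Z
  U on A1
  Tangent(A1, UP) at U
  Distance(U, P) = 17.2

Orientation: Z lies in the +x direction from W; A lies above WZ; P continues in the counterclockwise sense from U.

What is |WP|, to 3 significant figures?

72.3

W is at the origin; WZ is horizontal with |WZ| = 52.6 and Z on the +x side, so Z = (52.6, 0.00). The tangent condition forces AZ to be normal to WZ, so A = Z + (0, 8.9) = (52.6, 8.90). On A1, Z sits at bearing -90° from A; a 51° counterclockwise sweep puts U at bearing -39°, so U = A + 8.9·(cos -39°, sin -39°) = (59.5, 3.30). Tangency of A1 to UP means the radius AU is perpendicular to UP, so UP runs along (−sin -39°, cos -39°); with |UP| = 17.2, P = (70.3, 16.7). Then |WP| = |P − W| = 72.3.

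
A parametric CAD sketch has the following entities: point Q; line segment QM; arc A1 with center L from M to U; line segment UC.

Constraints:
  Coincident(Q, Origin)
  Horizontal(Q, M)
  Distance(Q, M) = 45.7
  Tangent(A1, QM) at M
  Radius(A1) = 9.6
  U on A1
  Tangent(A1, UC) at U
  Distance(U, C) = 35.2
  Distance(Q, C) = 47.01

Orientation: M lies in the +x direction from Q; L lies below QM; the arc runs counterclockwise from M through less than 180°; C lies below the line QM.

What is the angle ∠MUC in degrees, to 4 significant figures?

144.5°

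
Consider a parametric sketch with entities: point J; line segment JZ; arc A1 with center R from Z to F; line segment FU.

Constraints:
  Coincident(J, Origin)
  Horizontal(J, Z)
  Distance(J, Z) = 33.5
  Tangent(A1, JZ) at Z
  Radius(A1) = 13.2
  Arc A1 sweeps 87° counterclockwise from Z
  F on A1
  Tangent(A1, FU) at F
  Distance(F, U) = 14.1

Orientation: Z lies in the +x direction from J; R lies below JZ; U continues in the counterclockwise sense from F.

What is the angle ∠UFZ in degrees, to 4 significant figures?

136.5°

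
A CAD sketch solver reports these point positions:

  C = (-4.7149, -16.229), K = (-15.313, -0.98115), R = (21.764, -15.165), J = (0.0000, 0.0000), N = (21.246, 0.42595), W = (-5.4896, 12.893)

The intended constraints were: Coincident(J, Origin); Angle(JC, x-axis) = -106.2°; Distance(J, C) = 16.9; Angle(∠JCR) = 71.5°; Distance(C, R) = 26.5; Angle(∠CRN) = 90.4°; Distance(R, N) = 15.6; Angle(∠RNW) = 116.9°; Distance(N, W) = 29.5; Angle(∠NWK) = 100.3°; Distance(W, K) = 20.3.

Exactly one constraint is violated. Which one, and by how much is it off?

Distance(W, K) = 20.3 — off by 3.30.

J = (0.00, 0.00) ✓; JC at -106.2° ✓; |JC| = 16.90 ✓; ∠JCR = 71.50° ✓; |CR| = 26.50 ✓; ∠CRN = 90.40° ✓; |RN| = 15.60 ✓; ∠RNW = 116.9° ✓; |NW| = 29.50 ✓; ∠NWK = 100.3° ✓; |WK| = 17.00 ✗.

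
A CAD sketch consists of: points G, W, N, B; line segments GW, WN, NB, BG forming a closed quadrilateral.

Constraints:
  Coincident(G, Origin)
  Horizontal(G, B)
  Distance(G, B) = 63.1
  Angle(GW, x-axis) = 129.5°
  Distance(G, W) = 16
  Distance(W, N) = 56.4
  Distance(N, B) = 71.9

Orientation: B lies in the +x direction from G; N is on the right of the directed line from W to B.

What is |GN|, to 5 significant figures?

42.307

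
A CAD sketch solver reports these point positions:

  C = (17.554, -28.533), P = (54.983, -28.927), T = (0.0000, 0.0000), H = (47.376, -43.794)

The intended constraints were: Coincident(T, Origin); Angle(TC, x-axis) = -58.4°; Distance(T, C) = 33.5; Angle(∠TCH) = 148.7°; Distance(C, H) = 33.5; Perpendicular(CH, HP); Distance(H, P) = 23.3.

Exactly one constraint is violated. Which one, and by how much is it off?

Distance(H, P) = 23.3 — off by 6.60.

T = (0.00, 0.00) ✓; TC at -58.40° ✓; |TC| = 33.50 ✓; ∠TCH = 148.7° ✓; |CH| = 33.50 ✓; ∠(CH, HP) = 90.00° ✓; |HP| = 16.70 ✗.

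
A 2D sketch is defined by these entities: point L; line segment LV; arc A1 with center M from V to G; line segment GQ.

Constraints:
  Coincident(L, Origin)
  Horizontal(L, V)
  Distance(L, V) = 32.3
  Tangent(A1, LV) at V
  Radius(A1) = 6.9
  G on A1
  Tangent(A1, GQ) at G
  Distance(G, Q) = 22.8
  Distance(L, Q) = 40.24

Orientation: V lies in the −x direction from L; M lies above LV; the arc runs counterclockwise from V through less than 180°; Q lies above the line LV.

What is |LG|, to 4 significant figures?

26.44

Checks: |MG| = 6.900 ✓; ∠(MG, GQ) = 90.00° ✓; |GQ| = 22.80 ✓; |LQ| = 40.24 ✓.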